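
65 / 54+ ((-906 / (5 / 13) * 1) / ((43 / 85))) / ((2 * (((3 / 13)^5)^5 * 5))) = -470958917212241077778040192578281 / 121444700686830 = -3877970092961939704.48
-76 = -76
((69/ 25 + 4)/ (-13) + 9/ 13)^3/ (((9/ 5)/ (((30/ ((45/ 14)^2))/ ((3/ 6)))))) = 137682944/ 8341734375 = 0.02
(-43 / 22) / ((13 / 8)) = -172 / 143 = -1.20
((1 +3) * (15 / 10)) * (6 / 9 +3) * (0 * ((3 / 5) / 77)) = 0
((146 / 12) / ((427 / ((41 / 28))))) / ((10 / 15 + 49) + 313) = 2993 / 26016256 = 0.00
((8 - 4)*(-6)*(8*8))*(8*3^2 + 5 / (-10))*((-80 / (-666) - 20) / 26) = 9320960 / 111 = 83972.61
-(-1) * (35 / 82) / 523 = 35 / 42886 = 0.00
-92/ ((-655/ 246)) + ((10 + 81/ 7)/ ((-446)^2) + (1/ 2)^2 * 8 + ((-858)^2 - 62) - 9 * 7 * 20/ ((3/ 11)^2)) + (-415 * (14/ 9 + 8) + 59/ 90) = 130462889642483/ 182405972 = 715233.65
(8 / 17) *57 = 456 / 17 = 26.82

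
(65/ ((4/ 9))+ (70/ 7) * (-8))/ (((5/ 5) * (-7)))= -265/ 28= -9.46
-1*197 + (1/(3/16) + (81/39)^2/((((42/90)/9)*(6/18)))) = 205510/3549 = 57.91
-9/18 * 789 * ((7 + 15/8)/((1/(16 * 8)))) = -448152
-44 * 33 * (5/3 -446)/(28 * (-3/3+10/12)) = -967758/7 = -138251.14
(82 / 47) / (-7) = -82 / 329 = -0.25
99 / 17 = 5.82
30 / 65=6 / 13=0.46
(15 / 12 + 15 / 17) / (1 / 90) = 6525 / 34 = 191.91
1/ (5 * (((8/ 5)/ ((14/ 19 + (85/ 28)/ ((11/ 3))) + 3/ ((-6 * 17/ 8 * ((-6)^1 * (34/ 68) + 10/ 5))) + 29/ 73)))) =15957657/ 58098656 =0.27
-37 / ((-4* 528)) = 37 / 2112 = 0.02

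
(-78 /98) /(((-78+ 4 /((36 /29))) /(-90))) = -31590 /32977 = -0.96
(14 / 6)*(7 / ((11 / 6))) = 98 / 11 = 8.91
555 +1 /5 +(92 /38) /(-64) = 1687693 /3040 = 555.16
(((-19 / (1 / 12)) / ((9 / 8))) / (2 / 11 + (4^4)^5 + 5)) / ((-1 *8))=836 / 36283883716779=0.00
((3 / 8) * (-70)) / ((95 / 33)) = -693 / 76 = -9.12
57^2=3249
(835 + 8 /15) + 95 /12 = 16869 /20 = 843.45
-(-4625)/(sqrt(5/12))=1850*sqrt(15)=7165.02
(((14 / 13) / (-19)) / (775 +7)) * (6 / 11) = -0.00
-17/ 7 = -2.43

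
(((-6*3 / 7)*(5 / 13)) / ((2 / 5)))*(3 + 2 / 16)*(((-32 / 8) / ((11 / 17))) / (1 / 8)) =382.12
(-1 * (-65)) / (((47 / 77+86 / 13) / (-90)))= -1951950 / 2411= -809.60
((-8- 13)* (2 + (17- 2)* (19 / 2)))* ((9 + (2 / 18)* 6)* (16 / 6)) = -234668 / 3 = -78222.67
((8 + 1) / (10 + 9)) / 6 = 3 / 38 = 0.08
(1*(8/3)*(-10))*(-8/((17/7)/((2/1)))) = 175.69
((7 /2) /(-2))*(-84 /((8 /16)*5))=294 /5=58.80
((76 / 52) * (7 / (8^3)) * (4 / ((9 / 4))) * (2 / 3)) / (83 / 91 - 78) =-931 / 3030480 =-0.00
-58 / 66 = -29 / 33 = -0.88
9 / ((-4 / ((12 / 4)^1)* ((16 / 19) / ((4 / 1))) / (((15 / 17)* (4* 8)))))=-15390 / 17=-905.29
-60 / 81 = -20 / 27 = -0.74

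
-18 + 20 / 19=-322 / 19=-16.95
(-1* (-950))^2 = 902500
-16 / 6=-8 / 3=-2.67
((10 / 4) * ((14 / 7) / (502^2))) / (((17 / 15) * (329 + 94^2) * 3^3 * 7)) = 5 / 494719888572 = 0.00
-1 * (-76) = 76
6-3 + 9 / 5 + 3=39 / 5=7.80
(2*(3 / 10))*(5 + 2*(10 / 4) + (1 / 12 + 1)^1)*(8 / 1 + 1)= 1197 / 20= 59.85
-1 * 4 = -4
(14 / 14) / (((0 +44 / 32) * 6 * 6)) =2 / 99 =0.02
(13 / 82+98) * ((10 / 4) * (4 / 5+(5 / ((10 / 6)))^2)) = 394401 / 164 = 2404.88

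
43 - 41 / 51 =2152 / 51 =42.20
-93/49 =-1.90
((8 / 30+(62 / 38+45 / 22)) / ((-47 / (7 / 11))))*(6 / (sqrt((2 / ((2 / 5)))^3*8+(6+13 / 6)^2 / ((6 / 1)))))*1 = -1038534*sqrt(1310406) / 117994416265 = -0.01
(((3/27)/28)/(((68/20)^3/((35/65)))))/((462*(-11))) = -125/11684961288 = -0.00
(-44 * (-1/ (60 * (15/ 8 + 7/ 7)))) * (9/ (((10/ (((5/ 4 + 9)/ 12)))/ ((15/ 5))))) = 1353/ 2300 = 0.59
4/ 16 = 1/ 4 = 0.25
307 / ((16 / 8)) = 307 / 2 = 153.50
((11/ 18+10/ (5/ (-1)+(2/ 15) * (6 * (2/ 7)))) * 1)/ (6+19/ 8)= -17852/ 100701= -0.18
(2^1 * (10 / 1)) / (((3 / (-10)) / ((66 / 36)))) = -1100 / 9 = -122.22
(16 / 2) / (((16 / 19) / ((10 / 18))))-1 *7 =-31 / 18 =-1.72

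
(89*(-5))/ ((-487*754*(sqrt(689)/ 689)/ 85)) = 37825*sqrt(689)/ 367198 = 2.70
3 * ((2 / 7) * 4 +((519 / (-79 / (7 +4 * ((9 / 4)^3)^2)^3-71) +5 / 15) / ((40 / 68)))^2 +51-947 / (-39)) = 210317389425380010809400041944223276390899 / 322939109976586549564496812138300220625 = 651.26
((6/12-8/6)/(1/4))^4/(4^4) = 625/1296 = 0.48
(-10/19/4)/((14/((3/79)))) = -0.00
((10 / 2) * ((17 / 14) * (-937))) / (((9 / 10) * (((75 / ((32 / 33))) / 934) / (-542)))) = 41372227.99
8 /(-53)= -8 /53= -0.15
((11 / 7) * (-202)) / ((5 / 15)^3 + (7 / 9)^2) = -89991 / 182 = -494.46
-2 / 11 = -0.18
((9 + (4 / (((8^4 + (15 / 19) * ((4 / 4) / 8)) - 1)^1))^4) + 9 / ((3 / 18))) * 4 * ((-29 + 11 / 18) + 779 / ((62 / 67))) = 8585364534378387783506281115632 / 41882832279661007257824375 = 204985.29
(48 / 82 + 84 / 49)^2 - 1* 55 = -4094695 / 82369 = -49.71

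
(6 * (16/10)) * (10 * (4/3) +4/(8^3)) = 5123/40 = 128.08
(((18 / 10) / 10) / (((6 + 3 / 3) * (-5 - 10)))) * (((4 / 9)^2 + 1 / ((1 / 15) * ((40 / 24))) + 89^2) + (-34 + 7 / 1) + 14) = -641293 / 47250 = -13.57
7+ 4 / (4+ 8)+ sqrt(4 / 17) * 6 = 12 * sqrt(17) / 17+ 22 / 3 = 10.24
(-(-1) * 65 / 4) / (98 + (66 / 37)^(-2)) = 70785 / 428257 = 0.17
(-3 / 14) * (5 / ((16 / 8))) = -15 / 28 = -0.54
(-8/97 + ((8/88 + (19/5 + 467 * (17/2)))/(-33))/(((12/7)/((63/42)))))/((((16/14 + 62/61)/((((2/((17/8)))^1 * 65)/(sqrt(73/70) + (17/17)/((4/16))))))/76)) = -1949099191013520/32102021281 + 6961068539334 * sqrt(5110)/32102021281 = -45214.98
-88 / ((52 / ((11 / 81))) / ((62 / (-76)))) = 3751 / 20007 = 0.19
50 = 50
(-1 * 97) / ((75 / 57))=-73.72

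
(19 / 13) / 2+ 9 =253 / 26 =9.73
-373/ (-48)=373/ 48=7.77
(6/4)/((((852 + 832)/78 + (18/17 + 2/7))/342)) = 125307/5602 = 22.37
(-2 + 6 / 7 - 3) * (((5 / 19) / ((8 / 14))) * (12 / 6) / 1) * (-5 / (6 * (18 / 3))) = 0.53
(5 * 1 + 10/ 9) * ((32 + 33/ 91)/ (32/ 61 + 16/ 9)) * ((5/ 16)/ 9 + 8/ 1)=879362275/ 1274112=690.18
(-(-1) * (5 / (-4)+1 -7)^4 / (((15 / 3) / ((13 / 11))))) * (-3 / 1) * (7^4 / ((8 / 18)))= -596061770031 / 56320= -10583483.13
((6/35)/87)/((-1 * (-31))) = 2/31465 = 0.00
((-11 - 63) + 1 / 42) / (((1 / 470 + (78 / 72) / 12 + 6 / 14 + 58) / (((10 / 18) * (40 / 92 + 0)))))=-292058000 / 956508981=-0.31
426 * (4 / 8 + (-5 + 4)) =-213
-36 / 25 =-1.44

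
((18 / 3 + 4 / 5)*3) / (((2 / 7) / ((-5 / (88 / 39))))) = -13923 / 88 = -158.22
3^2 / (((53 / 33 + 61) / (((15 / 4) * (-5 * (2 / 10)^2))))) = -891 / 8264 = -0.11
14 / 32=7 / 16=0.44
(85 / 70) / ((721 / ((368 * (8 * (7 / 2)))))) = 12512 / 721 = 17.35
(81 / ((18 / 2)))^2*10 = 810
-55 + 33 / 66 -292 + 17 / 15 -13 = -10751 / 30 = -358.37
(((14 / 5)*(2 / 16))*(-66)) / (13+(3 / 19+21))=-0.68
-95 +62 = -33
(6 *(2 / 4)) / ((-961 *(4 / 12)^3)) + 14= 13.92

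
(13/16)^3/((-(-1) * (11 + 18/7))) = 0.04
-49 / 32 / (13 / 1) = -49 / 416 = -0.12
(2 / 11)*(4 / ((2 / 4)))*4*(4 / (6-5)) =256 / 11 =23.27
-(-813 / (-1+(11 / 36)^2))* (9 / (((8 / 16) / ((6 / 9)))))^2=-151725312 / 1175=-129127.93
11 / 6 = 1.83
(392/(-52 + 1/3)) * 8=-9408/155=-60.70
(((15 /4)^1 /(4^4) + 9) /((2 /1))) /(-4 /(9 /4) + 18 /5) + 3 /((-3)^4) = 11383601 /4534272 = 2.51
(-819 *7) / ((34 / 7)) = -40131 / 34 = -1180.32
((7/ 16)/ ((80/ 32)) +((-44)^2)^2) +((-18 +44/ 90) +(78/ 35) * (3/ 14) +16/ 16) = 13223226739/ 3528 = 3748080.14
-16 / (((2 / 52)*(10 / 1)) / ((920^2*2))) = -70420480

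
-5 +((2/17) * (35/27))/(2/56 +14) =-899975/180387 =-4.99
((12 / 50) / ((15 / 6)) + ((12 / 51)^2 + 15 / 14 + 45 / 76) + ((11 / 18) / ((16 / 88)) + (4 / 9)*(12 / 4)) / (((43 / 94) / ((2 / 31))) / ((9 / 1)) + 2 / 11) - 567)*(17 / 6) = -64782504882251 / 40804267000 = -1587.64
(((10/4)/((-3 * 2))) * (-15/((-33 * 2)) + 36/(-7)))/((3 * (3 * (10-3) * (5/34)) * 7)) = 12869/407484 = 0.03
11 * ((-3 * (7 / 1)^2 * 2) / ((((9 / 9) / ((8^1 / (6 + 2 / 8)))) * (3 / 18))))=-620928 / 25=-24837.12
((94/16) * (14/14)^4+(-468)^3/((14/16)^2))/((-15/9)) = 157444957443/1960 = 80329059.92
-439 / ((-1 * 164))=439 / 164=2.68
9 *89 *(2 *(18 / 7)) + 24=29004 / 7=4143.43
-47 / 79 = -0.59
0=0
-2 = -2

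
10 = 10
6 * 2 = 12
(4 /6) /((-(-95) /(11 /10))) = 11 /1425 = 0.01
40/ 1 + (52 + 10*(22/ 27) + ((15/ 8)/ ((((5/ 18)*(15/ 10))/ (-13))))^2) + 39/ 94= 17881799/ 5076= 3522.81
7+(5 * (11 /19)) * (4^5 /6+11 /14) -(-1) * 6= 21391 /42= 509.31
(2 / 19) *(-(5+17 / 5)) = -84 / 95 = -0.88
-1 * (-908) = 908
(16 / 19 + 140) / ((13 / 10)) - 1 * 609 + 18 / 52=-247155 / 494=-500.31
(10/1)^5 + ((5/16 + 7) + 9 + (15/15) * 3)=100019.31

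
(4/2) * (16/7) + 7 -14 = -2.43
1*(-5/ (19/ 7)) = -35/ 19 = -1.84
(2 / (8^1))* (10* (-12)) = -30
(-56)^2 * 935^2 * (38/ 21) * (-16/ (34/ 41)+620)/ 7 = 425723302400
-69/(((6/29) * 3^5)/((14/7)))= -667/243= -2.74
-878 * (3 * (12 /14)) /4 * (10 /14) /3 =-6585 /49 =-134.39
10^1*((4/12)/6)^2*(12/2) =0.19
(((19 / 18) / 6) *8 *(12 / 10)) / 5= 76 / 225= 0.34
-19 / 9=-2.11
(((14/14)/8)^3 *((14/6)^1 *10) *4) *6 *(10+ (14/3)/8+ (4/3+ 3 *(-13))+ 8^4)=1708945/384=4450.38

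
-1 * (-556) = 556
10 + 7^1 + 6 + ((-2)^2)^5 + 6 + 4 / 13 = 13693 / 13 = 1053.31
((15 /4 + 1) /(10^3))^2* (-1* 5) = -361 /3200000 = -0.00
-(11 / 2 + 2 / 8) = -23 / 4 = -5.75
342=342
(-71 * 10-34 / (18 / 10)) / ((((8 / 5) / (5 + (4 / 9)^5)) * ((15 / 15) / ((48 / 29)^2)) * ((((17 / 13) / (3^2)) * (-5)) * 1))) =808506250240 / 93802617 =8619.23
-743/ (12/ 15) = -3715/ 4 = -928.75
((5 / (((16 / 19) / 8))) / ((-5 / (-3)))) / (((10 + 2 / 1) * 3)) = 19 / 24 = 0.79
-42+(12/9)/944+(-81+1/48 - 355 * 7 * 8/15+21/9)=-1365003/944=-1445.98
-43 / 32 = -1.34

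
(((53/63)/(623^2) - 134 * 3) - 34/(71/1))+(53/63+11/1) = -678186336775/1736101017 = -390.64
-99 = -99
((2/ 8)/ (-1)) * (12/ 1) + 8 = 5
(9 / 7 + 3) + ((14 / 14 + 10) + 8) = 163 / 7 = 23.29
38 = 38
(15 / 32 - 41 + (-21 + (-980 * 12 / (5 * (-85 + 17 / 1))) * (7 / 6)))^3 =-1529221973761 / 160989184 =-9498.91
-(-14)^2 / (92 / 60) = -127.83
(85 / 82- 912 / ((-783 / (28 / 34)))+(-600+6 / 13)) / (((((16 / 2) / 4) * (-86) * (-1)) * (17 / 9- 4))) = 2826282415 / 1717458184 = 1.65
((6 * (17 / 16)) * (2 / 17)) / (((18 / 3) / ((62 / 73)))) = 31 / 292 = 0.11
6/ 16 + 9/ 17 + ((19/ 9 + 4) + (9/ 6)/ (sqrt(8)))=3 * sqrt(2)/ 8 + 8587/ 1224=7.55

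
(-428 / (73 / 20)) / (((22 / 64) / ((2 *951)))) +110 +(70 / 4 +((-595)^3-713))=-339338601243 / 1606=-211294272.26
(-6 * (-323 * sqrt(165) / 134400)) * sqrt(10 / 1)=0.59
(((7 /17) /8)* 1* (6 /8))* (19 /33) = 133 /5984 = 0.02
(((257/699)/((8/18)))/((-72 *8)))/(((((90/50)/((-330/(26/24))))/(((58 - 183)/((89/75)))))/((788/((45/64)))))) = -69614875000/2426229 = -28692.62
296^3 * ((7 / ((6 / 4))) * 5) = 605134506.67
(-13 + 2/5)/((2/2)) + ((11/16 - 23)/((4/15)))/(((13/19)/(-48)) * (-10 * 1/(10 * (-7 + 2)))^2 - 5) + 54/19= 302172921/43324940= 6.97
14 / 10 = 7 / 5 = 1.40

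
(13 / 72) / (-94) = -13 / 6768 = -0.00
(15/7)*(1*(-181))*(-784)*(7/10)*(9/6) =319284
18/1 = 18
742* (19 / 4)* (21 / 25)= 2960.58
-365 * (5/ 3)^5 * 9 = -1140625/ 27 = -42245.37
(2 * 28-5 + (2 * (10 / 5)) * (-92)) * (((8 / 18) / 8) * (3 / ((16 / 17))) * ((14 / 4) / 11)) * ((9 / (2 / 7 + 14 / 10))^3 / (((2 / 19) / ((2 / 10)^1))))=-1493482805325 / 289173632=-5164.66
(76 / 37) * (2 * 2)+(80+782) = 32198 / 37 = 870.22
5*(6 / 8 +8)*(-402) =-35175 / 2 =-17587.50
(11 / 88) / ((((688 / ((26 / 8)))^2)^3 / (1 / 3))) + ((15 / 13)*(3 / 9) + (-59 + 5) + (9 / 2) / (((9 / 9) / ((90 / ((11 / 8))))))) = 359193826037656540011569495 / 1490863411702460892315648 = 240.93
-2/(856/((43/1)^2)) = -4.32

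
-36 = -36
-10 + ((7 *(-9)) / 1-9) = -82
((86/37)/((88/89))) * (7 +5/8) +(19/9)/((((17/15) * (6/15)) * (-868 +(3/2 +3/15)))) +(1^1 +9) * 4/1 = 333275887891/5754172512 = 57.92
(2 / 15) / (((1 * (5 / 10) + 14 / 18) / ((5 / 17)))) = 12 / 391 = 0.03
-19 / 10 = -1.90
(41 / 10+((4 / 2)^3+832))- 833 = 111 / 10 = 11.10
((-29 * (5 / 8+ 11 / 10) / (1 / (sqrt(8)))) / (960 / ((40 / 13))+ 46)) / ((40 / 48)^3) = -54027 * sqrt(2) / 111875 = -0.68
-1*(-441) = 441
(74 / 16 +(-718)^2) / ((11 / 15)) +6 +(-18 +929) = 61944131 / 88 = 703910.58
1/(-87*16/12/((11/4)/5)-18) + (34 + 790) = 2074821/2518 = 824.00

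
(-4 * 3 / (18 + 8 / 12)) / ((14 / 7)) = -9 / 28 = -0.32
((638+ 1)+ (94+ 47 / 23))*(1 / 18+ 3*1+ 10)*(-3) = -1986455 / 69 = -28789.20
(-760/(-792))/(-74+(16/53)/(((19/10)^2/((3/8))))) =-1817635/140108958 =-0.01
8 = 8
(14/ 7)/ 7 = 2/ 7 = 0.29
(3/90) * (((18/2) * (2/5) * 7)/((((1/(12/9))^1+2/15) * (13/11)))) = 2772/3445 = 0.80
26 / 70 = 13 / 35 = 0.37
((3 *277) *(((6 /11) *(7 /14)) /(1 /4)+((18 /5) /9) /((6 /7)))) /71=71189 /3905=18.23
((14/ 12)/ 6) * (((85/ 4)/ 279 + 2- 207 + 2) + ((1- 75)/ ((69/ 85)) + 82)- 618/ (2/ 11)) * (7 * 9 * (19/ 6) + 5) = -265369422955/ 1848096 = -143590.71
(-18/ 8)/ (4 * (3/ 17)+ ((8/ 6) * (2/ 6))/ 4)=-1377/ 500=-2.75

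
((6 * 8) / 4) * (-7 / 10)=-42 / 5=-8.40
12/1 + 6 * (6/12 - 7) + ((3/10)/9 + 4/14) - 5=-6653/210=-31.68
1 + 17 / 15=32 / 15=2.13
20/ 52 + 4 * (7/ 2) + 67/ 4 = 1619/ 52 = 31.13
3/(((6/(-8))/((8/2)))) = -16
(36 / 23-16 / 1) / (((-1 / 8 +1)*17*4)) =-664 / 2737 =-0.24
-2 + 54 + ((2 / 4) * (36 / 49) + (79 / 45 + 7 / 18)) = 240397 / 4410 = 54.51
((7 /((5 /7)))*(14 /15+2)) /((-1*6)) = -1078 /225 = -4.79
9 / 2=4.50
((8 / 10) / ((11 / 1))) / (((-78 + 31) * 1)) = -4 / 2585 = -0.00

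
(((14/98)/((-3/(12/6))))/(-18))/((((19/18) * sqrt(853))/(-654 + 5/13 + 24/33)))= -0.11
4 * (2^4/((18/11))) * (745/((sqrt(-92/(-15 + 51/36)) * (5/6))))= 26224 * sqrt(11247)/207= 13435.29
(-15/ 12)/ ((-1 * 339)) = 5/ 1356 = 0.00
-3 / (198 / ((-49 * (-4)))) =-98 / 33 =-2.97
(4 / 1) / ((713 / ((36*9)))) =1296 / 713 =1.82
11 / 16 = 0.69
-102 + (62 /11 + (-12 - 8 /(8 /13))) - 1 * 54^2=-33411 /11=-3037.36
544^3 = 160989184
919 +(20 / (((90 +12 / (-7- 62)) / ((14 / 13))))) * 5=920.20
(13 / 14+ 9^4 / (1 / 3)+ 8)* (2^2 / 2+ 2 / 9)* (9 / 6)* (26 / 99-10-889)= -122646254125 / 2079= -58992907.23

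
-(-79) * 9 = 711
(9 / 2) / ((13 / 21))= 7.27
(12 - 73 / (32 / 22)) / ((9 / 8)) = -611 / 18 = -33.94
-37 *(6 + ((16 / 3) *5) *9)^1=-9102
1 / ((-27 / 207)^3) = -12167 / 27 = -450.63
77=77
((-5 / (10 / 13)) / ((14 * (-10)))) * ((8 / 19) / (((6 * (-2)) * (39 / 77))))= -11 / 3420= -0.00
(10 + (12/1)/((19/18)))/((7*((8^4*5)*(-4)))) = -29/778240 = -0.00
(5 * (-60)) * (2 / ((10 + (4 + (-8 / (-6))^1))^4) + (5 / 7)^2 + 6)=-53561865075 / 27424418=-1953.07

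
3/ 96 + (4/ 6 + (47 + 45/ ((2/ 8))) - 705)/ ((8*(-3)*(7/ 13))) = 74527/ 2016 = 36.97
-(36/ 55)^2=-0.43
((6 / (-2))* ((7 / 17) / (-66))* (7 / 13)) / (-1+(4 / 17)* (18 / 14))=-343 / 23738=-0.01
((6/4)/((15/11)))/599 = 11/5990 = 0.00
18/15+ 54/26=213/65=3.28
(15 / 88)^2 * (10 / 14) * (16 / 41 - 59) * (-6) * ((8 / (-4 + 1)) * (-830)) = 1121900625 / 69454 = 16153.15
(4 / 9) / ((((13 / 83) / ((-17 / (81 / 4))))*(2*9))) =-11288 / 85293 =-0.13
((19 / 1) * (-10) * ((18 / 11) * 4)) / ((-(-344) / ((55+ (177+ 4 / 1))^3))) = -47519403.30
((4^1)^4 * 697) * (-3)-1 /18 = -535296.06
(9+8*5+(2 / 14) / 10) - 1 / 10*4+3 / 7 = 3433 / 70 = 49.04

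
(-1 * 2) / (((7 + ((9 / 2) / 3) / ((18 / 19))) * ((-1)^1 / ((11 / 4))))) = 0.64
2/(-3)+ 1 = 1/3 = 0.33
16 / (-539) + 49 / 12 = 26219 / 6468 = 4.05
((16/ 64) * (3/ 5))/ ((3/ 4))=1/ 5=0.20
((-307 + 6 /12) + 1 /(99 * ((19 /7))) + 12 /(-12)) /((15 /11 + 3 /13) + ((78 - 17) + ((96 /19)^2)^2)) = -103148474767 /239618863422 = -0.43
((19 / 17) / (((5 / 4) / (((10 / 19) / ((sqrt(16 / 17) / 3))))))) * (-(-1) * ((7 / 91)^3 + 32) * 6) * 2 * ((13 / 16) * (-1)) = -632745 * sqrt(17) / 5746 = -454.03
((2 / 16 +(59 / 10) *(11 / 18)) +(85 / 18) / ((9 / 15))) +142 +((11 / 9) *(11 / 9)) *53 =754187 / 3240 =232.77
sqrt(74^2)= 74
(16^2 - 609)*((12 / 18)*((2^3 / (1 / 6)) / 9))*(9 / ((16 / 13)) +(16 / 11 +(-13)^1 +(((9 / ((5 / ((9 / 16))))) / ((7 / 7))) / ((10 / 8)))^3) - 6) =37670977097 / 3093750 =12176.48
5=5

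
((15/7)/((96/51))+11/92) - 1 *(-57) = 300145/5152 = 58.26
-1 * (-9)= 9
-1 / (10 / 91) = -91 / 10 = -9.10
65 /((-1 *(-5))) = 13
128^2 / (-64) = -256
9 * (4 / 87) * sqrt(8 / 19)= 24 * sqrt(38) / 551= 0.27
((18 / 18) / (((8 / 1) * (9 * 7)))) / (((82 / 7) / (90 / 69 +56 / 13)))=839 / 882648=0.00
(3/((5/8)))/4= 6/5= 1.20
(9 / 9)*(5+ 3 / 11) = 58 / 11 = 5.27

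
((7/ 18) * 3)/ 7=1/ 6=0.17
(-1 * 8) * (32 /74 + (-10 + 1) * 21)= 55816 /37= 1508.54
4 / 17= 0.24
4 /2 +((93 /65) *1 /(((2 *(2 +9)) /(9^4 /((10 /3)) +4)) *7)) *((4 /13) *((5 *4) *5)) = 669362 /1183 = 565.82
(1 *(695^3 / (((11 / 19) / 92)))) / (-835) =-117361550300 / 1837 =-63887615.84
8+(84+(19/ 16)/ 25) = 36819/ 400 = 92.05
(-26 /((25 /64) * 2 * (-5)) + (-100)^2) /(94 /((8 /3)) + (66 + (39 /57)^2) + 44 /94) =28297155392 /288965625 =97.93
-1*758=-758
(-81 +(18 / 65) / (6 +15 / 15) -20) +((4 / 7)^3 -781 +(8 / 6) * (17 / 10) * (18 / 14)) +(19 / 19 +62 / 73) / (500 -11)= -233150073151 / 265288205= -878.86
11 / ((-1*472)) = -11 / 472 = -0.02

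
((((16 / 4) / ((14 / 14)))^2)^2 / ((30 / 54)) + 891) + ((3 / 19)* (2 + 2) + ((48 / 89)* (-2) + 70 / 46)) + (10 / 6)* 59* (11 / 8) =6945121453 / 4667160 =1488.08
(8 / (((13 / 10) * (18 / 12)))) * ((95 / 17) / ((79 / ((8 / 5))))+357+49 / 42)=230961520 / 157131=1469.87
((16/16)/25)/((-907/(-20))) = 4/4535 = 0.00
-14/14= -1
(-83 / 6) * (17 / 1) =-1411 / 6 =-235.17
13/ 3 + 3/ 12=55/ 12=4.58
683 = 683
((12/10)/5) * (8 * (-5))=-48/5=-9.60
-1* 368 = -368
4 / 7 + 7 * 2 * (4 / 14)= 32 / 7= 4.57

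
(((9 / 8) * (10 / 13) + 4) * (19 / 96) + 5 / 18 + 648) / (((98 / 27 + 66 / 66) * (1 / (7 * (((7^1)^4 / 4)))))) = 490244845209 / 832000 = 589236.59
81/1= 81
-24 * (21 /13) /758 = -0.05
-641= -641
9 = 9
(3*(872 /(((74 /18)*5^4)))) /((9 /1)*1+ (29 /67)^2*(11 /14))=1479646224 /13293753125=0.11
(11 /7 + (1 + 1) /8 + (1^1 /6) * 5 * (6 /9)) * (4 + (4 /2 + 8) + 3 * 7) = 2995 /36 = 83.19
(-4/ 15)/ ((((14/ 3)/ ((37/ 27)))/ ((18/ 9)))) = -148/ 945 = -0.16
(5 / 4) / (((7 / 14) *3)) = 5 / 6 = 0.83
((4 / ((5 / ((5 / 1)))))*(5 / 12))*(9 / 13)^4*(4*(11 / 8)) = 120285 / 57122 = 2.11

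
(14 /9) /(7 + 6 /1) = 14 /117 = 0.12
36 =36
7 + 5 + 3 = 15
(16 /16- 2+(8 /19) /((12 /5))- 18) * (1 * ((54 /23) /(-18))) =1073 /437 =2.46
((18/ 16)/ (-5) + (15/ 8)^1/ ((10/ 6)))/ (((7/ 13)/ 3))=5.01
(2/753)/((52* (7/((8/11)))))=0.00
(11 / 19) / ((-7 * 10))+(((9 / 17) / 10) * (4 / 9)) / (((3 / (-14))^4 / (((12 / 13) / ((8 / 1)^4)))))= -730859 / 126977760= -0.01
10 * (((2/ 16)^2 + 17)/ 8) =5445/ 256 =21.27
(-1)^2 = 1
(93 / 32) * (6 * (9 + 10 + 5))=837 / 2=418.50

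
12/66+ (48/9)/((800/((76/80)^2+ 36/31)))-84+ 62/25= -1663897699/20460000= -81.32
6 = 6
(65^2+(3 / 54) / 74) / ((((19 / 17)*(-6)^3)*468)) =-95670917 / 2558335104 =-0.04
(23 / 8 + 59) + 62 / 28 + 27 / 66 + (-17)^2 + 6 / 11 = 218091 / 616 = 354.04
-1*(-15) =15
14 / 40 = 7 / 20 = 0.35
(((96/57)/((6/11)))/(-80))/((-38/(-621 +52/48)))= -81829/129960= -0.63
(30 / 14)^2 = 225 / 49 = 4.59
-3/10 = -0.30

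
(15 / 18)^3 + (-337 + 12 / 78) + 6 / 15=-335.87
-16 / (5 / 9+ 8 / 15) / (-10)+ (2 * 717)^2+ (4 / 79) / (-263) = 2093522017736 / 1018073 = 2056357.47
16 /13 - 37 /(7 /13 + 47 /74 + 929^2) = 13283482414 /10793205423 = 1.23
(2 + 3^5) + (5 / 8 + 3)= 1989 / 8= 248.62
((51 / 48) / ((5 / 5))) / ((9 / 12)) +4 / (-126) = 349 / 252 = 1.38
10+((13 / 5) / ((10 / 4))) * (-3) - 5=47 / 25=1.88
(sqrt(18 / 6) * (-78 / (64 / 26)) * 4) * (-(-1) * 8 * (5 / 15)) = -585.43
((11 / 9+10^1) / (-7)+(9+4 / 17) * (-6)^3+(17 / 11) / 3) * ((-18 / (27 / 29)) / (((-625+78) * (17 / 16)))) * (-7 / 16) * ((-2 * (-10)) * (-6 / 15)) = -10910418976 / 46950651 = -232.38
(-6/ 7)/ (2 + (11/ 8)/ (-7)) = -48/ 101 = -0.48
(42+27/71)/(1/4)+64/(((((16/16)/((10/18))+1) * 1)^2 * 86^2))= 1090480736/6432671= 169.52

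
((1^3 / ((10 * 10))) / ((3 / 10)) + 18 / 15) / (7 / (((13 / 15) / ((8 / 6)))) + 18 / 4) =0.08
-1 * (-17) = 17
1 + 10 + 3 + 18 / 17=15.06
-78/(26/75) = -225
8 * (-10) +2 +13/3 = -221/3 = -73.67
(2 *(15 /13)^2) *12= 5400 /169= 31.95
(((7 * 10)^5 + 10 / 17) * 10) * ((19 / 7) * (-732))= -3973779853390800 / 119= -33393108011687.39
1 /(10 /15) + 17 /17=5 /2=2.50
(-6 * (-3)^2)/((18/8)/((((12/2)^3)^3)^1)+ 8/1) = -241864704/35831809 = -6.75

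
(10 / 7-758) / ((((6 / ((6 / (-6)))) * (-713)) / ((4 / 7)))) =-10592 / 104811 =-0.10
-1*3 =-3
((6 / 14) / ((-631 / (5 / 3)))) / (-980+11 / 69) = 345 / 298628953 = 0.00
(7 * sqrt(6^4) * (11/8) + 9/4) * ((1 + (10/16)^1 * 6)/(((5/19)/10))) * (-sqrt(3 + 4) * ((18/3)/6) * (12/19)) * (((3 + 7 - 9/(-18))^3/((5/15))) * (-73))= 161269062885 * sqrt(7)/16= 26667364660.13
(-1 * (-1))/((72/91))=91/72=1.26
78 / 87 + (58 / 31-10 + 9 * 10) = 74408 / 899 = 82.77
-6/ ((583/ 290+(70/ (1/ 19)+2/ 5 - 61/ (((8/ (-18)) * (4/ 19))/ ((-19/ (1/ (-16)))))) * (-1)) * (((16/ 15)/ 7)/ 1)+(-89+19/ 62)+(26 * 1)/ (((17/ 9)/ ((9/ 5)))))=32094300/ 162967189837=0.00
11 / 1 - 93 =-82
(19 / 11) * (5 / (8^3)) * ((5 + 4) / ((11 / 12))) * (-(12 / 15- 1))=513 / 15488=0.03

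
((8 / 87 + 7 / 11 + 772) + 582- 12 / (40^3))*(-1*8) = -20743597129 / 1914000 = -10837.83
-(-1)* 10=10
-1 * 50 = -50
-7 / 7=-1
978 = 978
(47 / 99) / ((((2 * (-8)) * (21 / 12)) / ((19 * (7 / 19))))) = -47 / 396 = -0.12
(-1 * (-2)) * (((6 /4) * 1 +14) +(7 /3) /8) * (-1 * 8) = -758 /3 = -252.67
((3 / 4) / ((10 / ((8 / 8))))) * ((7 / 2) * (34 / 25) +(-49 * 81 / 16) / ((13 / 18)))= -2641947 / 104000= -25.40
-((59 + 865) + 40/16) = -1853/2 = -926.50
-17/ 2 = -8.50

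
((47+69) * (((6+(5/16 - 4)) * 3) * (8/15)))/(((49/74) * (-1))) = -158804/245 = -648.18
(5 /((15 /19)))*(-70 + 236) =1051.33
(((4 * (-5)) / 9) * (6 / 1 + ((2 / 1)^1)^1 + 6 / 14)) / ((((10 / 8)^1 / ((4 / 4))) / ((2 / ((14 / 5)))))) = -4720 / 441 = -10.70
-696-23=-719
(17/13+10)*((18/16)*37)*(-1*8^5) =-200503296/13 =-15423330.46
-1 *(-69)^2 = -4761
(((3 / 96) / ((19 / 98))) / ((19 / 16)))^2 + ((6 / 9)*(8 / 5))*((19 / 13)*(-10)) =-79141529 / 5082519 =-15.57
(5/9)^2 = 25/81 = 0.31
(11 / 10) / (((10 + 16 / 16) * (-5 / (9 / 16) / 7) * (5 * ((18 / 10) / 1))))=-0.01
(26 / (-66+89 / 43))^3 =-1397415032 / 20774195749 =-0.07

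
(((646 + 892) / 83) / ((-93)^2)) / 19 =1538 / 13639473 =0.00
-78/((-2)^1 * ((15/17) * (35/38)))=8398/175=47.99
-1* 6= -6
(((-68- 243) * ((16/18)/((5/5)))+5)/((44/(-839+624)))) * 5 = 6631.88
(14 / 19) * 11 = 154 / 19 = 8.11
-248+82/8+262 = 97/4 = 24.25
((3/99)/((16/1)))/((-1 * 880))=-1/464640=-0.00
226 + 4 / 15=3394 / 15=226.27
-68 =-68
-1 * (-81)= 81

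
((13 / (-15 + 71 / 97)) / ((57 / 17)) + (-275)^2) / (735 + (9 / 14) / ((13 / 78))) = 41761184941 / 408008736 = 102.35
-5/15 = -1/3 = -0.33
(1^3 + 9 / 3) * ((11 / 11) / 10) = 2 / 5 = 0.40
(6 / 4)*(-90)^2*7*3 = 255150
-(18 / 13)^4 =-104976 / 28561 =-3.68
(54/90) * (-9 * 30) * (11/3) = -594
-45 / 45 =-1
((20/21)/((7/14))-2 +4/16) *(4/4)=0.15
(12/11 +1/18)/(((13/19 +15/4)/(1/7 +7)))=431300/233541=1.85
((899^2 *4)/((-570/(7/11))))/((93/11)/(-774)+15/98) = -23840313098/938885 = -25392.15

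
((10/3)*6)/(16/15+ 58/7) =1050/491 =2.14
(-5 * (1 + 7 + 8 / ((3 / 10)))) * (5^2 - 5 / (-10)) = -4420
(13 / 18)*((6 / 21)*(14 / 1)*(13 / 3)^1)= 12.52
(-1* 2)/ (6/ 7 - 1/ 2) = -28/ 5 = -5.60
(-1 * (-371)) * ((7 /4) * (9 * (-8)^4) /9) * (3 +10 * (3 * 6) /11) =566436864 /11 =51494260.36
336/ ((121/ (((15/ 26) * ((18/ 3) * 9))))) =136080/ 1573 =86.51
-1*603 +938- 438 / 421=140597 / 421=333.96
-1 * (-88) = 88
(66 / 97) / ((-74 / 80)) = -2640 / 3589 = -0.74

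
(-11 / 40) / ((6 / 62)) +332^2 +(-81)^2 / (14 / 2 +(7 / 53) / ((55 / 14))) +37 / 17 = 4649230070909 / 41826120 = 111156.14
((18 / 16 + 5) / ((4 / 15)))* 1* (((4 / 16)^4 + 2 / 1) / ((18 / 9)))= 377055 / 16384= 23.01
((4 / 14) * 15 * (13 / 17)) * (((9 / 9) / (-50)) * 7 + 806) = 1571427 / 595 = 2641.05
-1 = -1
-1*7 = -7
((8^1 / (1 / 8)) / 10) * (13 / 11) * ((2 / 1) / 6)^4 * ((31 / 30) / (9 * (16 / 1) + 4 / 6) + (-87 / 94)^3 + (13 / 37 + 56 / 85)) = 42692242996 / 2036526040395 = 0.02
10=10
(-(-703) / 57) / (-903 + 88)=-37 / 2445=-0.02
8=8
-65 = -65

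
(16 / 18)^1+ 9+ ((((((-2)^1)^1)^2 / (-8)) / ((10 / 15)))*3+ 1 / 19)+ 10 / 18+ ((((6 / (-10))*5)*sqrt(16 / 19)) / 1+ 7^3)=240253 / 684 - 12*sqrt(19) / 19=348.49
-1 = -1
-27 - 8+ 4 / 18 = -313 / 9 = -34.78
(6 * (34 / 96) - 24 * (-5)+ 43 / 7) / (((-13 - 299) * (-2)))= 7183 / 34944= 0.21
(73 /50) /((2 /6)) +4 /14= 1633 /350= 4.67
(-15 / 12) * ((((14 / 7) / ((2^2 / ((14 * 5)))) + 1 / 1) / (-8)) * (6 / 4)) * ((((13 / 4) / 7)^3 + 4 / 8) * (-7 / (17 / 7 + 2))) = -1778355 / 222208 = -8.00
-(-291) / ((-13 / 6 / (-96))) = 12893.54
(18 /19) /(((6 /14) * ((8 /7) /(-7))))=-1029 /76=-13.54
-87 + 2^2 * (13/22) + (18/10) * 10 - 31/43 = -31860/473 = -67.36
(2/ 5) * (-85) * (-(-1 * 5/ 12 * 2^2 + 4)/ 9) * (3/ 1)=238/ 9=26.44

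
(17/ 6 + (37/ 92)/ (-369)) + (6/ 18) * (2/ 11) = 1080271/ 373428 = 2.89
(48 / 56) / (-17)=-6 / 119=-0.05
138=138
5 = 5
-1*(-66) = 66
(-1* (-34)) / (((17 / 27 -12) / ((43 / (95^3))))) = -39474 / 263214125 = -0.00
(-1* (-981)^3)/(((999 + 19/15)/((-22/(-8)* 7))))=99127994805/5456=18168620.75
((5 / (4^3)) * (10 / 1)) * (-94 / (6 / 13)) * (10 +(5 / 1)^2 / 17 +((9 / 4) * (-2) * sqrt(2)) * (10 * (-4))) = -229125 * sqrt(2) / 8 - 992875 / 544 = -42329.10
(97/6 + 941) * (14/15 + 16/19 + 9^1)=17636753/1710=10313.89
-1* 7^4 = -2401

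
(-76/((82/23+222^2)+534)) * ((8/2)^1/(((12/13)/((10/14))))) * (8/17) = -0.00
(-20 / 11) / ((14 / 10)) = -100 / 77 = -1.30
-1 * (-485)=485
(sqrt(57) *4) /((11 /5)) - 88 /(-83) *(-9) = 4.18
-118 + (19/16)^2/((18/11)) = -539773/4608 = -117.14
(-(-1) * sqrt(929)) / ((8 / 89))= 89 * sqrt(929) / 8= 339.08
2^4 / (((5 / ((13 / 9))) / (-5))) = -208 / 9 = -23.11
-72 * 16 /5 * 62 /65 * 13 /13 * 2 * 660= -18855936 /65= -290091.32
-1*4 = -4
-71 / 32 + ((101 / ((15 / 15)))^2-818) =9380.78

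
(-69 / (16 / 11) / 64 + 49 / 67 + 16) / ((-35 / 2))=-1097051 / 1200640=-0.91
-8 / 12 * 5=-3.33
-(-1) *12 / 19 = 12 / 19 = 0.63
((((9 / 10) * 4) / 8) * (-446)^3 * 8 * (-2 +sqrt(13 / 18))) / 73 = 5032036.30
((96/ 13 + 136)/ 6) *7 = 6524/ 39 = 167.28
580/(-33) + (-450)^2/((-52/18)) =-30078790/429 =-70113.73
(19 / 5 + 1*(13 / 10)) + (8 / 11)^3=73001 / 13310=5.48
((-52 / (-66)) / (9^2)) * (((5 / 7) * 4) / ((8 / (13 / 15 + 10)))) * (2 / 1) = 4238 / 56133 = 0.08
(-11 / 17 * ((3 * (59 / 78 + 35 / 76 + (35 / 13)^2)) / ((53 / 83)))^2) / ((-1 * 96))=8062928678921699 / 756262363104768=10.66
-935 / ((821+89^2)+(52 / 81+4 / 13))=-984555 / 9206326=-0.11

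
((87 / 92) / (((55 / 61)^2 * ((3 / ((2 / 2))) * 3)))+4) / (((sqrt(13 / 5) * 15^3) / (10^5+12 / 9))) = 19889740193 * sqrt(65) / 2113340625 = 75.88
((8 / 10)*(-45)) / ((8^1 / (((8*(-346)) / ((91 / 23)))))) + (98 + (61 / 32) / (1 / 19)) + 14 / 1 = 9599229 / 2912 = 3296.44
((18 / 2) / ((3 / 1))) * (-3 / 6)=-3 / 2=-1.50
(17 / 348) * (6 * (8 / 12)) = 17 / 87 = 0.20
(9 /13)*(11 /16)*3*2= 297 /104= 2.86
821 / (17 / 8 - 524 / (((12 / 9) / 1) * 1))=-6568 / 3127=-2.10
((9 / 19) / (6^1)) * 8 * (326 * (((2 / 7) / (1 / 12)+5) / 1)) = 230808 / 133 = 1735.40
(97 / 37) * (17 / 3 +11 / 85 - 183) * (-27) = 39448251 / 3145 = 12543.16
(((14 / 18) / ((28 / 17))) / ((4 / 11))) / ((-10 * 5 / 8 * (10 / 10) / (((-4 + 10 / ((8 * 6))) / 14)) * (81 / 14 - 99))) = -17017 / 28188000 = -0.00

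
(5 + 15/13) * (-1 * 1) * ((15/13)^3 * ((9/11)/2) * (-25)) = 30375000/314171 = 96.68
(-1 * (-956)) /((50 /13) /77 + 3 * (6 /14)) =136708 /191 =715.75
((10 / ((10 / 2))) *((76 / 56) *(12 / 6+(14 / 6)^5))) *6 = 657134 / 567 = 1158.97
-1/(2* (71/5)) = -5/142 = -0.04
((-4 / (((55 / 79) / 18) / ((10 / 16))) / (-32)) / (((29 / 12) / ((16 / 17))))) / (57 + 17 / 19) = 0.01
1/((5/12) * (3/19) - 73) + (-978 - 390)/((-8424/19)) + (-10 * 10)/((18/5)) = -1780291/72059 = -24.71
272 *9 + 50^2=4948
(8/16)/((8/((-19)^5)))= -2476099/16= -154756.19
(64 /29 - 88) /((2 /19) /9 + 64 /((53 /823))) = -11274372 /130601761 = -0.09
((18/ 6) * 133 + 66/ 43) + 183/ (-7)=112692/ 301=374.39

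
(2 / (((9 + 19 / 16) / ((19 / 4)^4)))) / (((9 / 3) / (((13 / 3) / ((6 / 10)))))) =8470865 / 35208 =240.59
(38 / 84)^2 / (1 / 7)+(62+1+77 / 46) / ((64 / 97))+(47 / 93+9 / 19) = 100.43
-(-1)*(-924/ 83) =-924/ 83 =-11.13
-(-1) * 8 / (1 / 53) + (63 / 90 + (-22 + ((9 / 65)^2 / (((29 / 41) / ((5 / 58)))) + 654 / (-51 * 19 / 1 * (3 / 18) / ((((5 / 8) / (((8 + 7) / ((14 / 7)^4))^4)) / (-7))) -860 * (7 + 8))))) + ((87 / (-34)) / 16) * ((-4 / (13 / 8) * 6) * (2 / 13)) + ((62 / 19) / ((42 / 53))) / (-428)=10446064318352198363393 / 25920803833654793700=403.00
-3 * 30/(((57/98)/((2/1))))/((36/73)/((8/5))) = -57232/57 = -1004.07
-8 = -8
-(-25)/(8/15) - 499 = -3617/8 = -452.12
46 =46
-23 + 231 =208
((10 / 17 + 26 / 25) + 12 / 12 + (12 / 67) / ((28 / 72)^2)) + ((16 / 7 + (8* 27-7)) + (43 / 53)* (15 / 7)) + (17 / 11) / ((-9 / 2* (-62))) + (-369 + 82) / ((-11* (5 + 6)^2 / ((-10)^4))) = 65168371870850342 / 27461100726675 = 2373.12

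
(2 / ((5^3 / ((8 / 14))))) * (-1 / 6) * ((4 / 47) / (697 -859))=8 / 9993375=0.00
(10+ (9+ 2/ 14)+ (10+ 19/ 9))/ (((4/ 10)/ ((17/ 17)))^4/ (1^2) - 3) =-111875/ 10647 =-10.51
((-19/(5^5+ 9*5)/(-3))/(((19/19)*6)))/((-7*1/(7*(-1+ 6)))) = -19/11412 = -0.00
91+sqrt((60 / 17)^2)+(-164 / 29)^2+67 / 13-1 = 24285385 / 185861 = 130.66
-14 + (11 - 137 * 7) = -962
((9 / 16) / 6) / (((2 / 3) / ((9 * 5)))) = 405 / 64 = 6.33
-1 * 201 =-201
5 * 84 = 420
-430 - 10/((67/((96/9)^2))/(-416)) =4000550/603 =6634.41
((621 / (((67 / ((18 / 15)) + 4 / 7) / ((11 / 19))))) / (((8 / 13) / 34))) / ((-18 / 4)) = -153153 / 1957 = -78.26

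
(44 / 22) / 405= 2 / 405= 0.00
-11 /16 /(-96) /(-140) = -11 /215040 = -0.00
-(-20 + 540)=-520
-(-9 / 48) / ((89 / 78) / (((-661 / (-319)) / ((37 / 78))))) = 0.72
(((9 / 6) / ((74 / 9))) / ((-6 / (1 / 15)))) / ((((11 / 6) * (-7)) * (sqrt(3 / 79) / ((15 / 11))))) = 9 * sqrt(237) / 125356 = 0.00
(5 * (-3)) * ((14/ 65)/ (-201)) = 14/ 871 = 0.02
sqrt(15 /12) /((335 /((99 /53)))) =99* sqrt(5) /35510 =0.01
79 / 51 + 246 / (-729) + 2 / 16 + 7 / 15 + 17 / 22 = 4682177 / 1817640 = 2.58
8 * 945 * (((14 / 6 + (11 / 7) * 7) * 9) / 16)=56700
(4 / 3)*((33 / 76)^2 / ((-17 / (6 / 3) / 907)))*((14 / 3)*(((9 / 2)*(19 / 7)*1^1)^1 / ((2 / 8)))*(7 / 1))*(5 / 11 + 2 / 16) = -1885653 / 76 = -24811.22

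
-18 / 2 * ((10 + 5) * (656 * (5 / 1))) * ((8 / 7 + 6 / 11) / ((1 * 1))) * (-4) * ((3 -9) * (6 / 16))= -518076000 / 77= -6728259.74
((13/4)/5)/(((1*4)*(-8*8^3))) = -13/327680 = -0.00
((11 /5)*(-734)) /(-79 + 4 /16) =32296 /1575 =20.51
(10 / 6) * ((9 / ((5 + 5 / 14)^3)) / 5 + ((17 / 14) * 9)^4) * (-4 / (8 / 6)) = -128433218147879 / 1800750000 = -71322.07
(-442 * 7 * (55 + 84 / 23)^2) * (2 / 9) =-11260928588 / 4761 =-2365244.40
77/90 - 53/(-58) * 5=7079/1305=5.42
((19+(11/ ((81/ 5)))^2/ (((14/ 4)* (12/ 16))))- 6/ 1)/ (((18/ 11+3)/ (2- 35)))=-219657713/ 2342277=-93.78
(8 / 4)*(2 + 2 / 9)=40 / 9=4.44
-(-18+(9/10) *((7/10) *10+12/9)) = 21/2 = 10.50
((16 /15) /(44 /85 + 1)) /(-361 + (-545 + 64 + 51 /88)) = -23936 /28655415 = -0.00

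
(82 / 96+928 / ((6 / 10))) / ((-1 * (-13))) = 74281 / 624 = 119.04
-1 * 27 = -27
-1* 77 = -77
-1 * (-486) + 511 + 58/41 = 40935/41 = 998.41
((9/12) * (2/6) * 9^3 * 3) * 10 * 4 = 21870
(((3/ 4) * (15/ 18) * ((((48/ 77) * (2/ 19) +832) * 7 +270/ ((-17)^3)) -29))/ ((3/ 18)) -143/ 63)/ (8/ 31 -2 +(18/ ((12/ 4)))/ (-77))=-174311056559191/ 14597977248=-11940.77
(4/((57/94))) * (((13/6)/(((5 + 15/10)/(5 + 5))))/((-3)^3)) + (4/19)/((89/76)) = -260768/410913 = -0.63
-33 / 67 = -0.49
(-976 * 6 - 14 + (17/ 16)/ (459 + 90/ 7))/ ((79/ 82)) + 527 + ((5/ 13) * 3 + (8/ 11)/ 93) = -51495447628369/ 9253869768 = -5564.75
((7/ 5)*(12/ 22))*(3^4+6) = 3654/ 55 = 66.44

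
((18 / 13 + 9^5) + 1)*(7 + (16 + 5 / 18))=160826446 / 117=1374585.01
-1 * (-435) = 435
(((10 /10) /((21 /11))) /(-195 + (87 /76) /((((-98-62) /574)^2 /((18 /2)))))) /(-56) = 668800 /4461901731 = 0.00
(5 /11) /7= 5 /77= 0.06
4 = 4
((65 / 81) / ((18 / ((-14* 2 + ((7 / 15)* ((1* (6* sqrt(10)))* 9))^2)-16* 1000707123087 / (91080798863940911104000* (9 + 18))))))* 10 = 467877509724120781473744647 / 165994755929532310487040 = 2818.63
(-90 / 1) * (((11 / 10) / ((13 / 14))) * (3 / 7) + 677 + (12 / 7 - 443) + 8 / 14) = -21311.41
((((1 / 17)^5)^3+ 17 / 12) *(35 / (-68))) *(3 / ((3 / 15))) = -8515708578241701986275 / 778579070010669895696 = -10.94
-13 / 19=-0.68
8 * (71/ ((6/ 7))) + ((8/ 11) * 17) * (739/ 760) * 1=2115149/ 3135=674.69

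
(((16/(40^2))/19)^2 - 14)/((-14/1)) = 50539999/50540000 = 1.00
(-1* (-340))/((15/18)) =408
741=741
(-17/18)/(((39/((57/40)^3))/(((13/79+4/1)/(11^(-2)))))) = -4641848827/131456000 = -35.31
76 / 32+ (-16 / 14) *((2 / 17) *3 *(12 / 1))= -2.47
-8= -8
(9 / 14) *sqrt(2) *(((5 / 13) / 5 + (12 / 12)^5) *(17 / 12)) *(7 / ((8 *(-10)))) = -357 *sqrt(2) / 4160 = -0.12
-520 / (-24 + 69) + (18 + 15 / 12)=277 / 36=7.69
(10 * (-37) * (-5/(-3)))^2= 3422500/9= 380277.78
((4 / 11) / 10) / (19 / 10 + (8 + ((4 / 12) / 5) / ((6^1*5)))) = 45 / 12254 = 0.00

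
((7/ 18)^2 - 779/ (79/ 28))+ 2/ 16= -14120035/ 51192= -275.83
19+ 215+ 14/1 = 248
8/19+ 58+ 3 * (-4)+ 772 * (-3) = -43122/19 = -2269.58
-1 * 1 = -1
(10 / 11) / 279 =10 / 3069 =0.00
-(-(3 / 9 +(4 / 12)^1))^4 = -16 / 81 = -0.20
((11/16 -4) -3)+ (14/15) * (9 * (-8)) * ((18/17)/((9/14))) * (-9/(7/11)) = 2120311/1360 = 1559.05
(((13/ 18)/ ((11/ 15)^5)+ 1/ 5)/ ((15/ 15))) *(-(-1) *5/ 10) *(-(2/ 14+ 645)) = -6555512533/ 5636785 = -1162.99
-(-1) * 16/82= 0.20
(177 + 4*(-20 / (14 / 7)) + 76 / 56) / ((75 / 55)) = 21307 / 210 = 101.46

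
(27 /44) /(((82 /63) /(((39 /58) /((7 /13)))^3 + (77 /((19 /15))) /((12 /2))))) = 3732215275071 /655390573376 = 5.69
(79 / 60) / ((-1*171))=-79 / 10260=-0.01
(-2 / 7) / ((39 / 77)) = -22 / 39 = -0.56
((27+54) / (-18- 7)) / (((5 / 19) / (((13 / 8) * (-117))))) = 2340819 / 1000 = 2340.82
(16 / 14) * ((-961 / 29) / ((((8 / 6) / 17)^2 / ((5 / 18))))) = -1388645 / 812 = -1710.15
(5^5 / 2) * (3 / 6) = 3125 / 4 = 781.25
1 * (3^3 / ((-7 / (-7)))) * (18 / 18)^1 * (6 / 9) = 18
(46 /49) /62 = 23 /1519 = 0.02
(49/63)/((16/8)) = 7/18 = 0.39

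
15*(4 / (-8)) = -7.50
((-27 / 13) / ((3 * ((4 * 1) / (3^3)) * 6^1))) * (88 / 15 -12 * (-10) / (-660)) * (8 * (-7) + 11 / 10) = 6951987 / 28600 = 243.08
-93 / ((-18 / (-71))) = -2201 / 6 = -366.83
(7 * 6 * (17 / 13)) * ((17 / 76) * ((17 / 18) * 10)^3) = 1242374875 / 120042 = 10349.50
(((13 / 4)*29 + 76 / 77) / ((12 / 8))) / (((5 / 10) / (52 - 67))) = -146665 / 77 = -1904.74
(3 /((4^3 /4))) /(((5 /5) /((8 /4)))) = 3 /8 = 0.38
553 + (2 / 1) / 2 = 554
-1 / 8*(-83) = 83 / 8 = 10.38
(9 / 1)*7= 63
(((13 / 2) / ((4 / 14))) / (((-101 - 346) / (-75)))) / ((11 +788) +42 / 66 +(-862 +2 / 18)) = -225225 / 3673148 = -0.06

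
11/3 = 3.67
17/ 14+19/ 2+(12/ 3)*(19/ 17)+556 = 67971/ 119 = 571.18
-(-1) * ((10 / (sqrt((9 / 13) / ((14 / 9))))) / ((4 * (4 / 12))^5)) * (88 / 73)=1485 * sqrt(182) / 4672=4.29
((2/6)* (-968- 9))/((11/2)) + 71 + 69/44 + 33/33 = 1895/132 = 14.36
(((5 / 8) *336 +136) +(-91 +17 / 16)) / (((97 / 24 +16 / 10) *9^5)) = 20485 / 26650782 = 0.00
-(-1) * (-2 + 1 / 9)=-17 / 9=-1.89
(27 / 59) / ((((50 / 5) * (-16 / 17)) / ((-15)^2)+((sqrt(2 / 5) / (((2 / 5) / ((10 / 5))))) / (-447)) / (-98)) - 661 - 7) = -1125343182074910120 / 1642770474425498659897 - 38454549525 * sqrt(10) / 1642770474425498659897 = -0.00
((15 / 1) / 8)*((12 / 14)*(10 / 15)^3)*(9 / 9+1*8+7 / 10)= 97 / 21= 4.62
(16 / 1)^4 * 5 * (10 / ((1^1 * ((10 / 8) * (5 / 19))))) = 9961472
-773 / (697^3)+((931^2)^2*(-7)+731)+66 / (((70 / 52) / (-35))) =-1780717793435137497109 / 338608873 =-5258922418832.00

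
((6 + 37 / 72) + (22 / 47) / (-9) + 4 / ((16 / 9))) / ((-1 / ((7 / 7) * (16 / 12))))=-9827 / 846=-11.62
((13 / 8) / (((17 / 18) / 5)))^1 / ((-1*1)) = -585 / 68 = -8.60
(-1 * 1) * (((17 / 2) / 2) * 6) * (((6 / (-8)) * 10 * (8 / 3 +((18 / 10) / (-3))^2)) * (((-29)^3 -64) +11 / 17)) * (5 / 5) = -28308489 / 2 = -14154244.50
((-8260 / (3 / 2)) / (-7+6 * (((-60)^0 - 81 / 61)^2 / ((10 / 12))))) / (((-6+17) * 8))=7683865 / 764511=10.05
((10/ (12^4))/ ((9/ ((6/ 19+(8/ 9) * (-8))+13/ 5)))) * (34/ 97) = -60979/ 773883072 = -0.00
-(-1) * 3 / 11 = 0.27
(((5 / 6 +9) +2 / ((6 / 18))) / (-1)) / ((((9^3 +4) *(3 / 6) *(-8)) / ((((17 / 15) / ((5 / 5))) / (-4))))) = -323 / 211104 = -0.00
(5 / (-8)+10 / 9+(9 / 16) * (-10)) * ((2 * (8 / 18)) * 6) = -740 / 27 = -27.41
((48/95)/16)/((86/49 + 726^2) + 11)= 0.00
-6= -6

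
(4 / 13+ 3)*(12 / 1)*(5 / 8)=645 / 26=24.81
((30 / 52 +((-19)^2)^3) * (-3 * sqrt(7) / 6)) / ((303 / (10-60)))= 302770525 * sqrt(7) / 78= 10269942.48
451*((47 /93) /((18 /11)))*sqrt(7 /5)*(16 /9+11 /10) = 60390253*sqrt(35) /753300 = 474.28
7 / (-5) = -7 / 5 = -1.40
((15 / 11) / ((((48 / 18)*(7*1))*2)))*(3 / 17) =135 / 20944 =0.01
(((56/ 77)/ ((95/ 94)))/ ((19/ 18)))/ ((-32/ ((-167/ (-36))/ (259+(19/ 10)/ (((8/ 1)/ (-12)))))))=-167/ 432839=-0.00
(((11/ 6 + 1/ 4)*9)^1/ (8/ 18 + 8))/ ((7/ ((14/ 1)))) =675/ 152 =4.44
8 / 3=2.67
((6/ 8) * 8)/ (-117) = -2/ 39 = -0.05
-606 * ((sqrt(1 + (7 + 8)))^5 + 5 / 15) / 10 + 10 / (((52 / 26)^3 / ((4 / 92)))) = -28554291 / 460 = -62074.55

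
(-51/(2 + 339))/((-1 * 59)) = 51/20119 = 0.00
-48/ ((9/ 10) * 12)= -40/ 9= -4.44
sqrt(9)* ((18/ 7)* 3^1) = 162/ 7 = 23.14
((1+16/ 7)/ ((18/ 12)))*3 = 46/ 7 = 6.57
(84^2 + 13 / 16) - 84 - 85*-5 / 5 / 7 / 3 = 2344225 / 336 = 6976.86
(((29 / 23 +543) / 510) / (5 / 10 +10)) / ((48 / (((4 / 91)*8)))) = 25036 / 33624045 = 0.00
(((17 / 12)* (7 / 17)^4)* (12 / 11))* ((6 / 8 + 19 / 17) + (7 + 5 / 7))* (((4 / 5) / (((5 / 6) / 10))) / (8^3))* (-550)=-23466345 / 5345344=-4.39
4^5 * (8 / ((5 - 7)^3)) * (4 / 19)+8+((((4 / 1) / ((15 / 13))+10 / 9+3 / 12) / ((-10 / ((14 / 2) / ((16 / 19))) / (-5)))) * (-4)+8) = -7656443 / 27360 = -279.84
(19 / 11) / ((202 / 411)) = 7809 / 2222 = 3.51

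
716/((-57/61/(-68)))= 2969968/57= 52104.70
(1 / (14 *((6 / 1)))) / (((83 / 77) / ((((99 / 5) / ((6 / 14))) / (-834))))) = -0.00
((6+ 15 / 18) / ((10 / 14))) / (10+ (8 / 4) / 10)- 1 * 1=-19 / 306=-0.06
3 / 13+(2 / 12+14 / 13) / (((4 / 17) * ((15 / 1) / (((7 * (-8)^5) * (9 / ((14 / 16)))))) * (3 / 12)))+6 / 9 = -648413009 / 195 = -3325194.92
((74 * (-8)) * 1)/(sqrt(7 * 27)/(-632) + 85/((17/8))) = -9458360320/639078211-1122432 * sqrt(21)/639078211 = -14.81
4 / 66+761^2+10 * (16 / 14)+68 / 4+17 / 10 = 1337839247 / 2310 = 579151.19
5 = 5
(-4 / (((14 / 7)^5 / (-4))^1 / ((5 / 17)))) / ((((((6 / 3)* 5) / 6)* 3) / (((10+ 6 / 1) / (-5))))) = -0.09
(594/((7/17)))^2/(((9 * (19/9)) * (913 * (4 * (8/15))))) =56.23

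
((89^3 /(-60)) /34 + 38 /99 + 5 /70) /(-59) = 162633299 /27803160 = 5.85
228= 228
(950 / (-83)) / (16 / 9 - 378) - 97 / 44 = -13442243 / 6182836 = -2.17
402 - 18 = 384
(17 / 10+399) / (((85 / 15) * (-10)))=-12021 / 1700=-7.07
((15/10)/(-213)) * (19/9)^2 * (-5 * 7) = 12635/11502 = 1.10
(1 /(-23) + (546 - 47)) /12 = 2869 /69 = 41.58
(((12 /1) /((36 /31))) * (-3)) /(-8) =31 /8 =3.88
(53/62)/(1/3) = 159/62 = 2.56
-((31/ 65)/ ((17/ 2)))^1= -62/ 1105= -0.06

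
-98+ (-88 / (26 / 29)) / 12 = -4141 / 39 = -106.18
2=2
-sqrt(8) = -2 * sqrt(2) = -2.83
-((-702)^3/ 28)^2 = -7480018812358404/ 49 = -152653445150171.51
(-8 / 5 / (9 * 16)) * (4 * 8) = -16 / 45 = -0.36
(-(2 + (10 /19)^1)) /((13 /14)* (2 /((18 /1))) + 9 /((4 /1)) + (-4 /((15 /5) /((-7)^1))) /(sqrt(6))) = 7172928 /10836365 - 4741632* sqrt(6) /10836365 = -0.41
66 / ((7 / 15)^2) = 14850 / 49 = 303.06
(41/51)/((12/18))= 41/34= 1.21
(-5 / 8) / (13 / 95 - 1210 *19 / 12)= 1425 / 4367788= 0.00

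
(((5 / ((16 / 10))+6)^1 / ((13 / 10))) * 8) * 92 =67160 / 13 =5166.15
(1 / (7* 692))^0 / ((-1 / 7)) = -7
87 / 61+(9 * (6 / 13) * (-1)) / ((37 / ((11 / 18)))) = 39834 / 29341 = 1.36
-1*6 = -6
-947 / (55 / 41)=-38827 / 55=-705.95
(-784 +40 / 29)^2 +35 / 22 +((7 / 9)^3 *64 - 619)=8253387343825 / 13487958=611907.85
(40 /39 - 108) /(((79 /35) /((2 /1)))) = -94.79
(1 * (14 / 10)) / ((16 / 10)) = 7 / 8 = 0.88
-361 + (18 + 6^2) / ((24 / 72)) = -199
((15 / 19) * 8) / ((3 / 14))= 560 / 19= 29.47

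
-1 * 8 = -8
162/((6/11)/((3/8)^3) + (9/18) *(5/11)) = 32076/2093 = 15.33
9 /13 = 0.69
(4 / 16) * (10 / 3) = 0.83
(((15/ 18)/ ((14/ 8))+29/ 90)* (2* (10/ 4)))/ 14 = 503/ 1764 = 0.29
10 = 10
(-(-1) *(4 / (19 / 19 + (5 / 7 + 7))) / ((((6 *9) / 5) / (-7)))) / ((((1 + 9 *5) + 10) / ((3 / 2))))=-35 / 4392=-0.01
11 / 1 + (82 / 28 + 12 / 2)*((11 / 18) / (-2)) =4169 / 504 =8.27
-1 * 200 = -200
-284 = -284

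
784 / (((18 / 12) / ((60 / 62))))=15680 / 31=505.81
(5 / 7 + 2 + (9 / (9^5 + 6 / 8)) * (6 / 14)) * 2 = 427418 / 78733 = 5.43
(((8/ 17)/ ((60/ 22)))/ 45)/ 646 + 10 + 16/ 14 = 289101304/ 25944975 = 11.14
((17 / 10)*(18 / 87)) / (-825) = -17 / 39875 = -0.00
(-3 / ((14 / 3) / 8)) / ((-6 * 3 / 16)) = 32 / 7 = 4.57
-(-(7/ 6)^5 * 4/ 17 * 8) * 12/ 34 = 33614/ 23409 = 1.44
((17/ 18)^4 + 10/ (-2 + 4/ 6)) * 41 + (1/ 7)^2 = -1413827215/ 5143824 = -274.86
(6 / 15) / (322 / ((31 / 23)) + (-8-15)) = 62 / 33465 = 0.00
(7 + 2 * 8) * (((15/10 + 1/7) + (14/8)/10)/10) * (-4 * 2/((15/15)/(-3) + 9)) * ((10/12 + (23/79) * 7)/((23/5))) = -692749/287560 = -2.41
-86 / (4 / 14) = -301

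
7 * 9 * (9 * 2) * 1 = 1134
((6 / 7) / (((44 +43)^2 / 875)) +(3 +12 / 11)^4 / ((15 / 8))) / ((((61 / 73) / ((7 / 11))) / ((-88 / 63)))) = -3224533370000 / 20279644407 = -159.00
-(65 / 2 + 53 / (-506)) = -8196 / 253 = -32.40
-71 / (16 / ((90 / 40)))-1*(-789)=49857 / 64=779.02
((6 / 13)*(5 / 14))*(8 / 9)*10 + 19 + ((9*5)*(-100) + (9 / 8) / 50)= -489162743 / 109200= -4479.51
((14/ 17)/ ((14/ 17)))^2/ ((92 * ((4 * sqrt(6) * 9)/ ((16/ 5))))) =sqrt(6)/ 6210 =0.00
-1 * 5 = -5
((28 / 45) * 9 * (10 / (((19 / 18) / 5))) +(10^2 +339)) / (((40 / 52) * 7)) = 173953 / 1330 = 130.79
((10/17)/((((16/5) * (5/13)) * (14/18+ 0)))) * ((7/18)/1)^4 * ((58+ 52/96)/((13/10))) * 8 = 12047875/2379456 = 5.06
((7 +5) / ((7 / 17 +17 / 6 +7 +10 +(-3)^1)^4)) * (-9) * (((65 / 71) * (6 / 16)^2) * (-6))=641138098770 / 679706943653831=0.00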